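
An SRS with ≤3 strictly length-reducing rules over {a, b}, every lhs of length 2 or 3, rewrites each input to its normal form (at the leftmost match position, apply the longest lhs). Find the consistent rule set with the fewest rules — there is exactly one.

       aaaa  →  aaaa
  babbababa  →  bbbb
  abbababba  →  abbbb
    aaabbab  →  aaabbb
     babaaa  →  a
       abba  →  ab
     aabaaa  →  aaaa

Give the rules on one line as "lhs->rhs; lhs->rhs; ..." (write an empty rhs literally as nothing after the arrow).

  | aaaa
  | babbababa => bbbababa => bbbbaba => bbbbba => bbbb
  | abbababba => abbbabba => abbbbba => abbbb
  | aaabbab => aaabbb

ba->; bab->bb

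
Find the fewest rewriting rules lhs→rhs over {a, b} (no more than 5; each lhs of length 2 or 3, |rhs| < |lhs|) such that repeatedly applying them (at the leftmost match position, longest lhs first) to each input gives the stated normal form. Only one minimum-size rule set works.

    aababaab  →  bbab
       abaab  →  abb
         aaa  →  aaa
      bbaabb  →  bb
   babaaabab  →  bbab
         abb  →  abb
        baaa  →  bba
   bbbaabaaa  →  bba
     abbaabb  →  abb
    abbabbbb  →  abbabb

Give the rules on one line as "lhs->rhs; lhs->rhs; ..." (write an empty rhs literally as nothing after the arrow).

  | aababaab => bbabaab => bbaaab => bbbab => bbab
  | abaab => aaab => abb
  | aaa
  | bbaabb => bbbbb => bbbb => bbb => bb

aab->bb; aba->aa; baa->bb; bbb->bb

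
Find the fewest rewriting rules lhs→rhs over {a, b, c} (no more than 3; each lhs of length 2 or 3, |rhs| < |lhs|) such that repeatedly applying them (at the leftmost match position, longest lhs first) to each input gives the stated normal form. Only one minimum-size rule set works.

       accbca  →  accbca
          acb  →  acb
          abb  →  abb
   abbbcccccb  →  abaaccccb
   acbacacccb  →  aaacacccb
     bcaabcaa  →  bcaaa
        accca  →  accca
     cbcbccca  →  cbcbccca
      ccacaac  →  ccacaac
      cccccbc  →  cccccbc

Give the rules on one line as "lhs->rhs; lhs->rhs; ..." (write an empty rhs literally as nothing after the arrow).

  | accbca
  | acb
  | abb
  | abbbcccccb => abaaccccb

abc->; bbc->aa; cba->aa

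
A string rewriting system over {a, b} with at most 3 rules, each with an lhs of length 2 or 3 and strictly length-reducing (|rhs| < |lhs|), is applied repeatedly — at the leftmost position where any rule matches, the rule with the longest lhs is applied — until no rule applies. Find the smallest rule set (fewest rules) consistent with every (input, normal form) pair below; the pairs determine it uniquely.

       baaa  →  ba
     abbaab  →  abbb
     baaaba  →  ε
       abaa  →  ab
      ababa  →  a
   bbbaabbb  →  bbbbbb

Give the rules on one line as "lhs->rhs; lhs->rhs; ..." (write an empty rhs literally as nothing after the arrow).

  | baaa => ba
  | abbaab => abbb
  | baaaba => baba => aa => ε
  | abaa => ab

aa->; bab->a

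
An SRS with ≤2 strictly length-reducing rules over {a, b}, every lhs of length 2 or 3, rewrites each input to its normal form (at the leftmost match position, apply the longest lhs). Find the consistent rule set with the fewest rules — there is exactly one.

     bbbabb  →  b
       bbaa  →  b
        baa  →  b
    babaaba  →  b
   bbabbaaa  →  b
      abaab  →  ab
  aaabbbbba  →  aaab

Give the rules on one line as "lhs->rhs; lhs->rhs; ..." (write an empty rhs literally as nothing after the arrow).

ba->b; bb->b

  | bbbabb => bbabb => babb => bbb => bb => b
  | bbaa => baa => ba => b
  | baa => ba => b
  | babaaba => bbaaba => baaba => baba => bba => ba => b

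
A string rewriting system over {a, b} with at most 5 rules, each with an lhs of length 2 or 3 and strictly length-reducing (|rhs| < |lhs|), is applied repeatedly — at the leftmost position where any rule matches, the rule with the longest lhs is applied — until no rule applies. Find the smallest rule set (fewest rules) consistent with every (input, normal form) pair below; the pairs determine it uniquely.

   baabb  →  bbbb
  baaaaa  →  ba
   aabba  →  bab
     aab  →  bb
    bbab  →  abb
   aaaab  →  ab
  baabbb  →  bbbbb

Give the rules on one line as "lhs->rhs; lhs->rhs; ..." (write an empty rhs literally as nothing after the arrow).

aa->a; aaa->; aab->bb; bba->ab

  | baabb => bbbb
  | baaaaa => baa => ba
  | aabba => bbba => bab
  | aab => bb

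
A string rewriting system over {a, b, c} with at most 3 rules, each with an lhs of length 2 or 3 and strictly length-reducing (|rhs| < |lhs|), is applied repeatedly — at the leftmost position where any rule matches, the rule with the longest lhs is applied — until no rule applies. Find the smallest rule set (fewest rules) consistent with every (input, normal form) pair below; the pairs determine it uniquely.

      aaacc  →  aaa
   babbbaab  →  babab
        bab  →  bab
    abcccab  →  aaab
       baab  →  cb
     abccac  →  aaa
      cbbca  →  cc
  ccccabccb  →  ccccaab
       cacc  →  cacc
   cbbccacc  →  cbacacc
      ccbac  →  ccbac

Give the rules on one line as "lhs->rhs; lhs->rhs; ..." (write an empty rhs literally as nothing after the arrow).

  | aaacc => aaac => aaa
  | babbbaab => babbcb => babab
  | bab
  | abcccab => aaccab => aacab => aaab

aac->aa; baa->c; bc->a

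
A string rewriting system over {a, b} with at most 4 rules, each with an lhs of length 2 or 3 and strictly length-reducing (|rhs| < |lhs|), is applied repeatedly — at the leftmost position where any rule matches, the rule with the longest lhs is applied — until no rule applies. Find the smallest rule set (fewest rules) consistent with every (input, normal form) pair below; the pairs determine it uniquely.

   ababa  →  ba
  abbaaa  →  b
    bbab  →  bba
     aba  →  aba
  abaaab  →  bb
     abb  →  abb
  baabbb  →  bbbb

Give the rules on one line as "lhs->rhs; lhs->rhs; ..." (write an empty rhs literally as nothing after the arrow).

  | ababa => abaa => aaa => ba
  | abbaaa => abaaa => aaaa => baa => aa => b
  | bbab => bba
  | aba

aa->b; baa->aa; bab->ba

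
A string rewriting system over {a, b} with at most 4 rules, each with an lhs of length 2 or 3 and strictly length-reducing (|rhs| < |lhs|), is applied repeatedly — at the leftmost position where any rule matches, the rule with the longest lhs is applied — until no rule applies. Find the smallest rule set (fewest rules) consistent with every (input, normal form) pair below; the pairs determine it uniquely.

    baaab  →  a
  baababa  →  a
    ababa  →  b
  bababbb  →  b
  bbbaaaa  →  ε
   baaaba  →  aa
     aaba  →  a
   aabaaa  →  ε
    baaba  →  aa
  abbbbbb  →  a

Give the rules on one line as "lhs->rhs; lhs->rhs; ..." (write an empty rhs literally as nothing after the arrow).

aaa->; aba->; ba->b; bb->a

  | baaab => baab => bab => bb => a
  | baababa => bababa => bbaba => aaba => a
  | ababa => ba => b
  | bababbb => bbabbb => aabbb => aaab => b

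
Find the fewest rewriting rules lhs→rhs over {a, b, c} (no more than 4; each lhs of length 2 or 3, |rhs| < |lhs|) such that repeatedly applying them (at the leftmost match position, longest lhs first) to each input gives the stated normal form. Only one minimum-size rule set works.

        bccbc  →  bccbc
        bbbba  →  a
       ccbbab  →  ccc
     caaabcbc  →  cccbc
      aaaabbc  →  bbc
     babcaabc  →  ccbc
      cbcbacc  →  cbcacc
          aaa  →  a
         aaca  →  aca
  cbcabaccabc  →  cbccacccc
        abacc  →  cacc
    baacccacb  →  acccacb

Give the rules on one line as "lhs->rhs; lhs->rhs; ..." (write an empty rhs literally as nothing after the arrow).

aa->; aac->ac; ab->c; ba->a

  | bccbc
  | bbbba => bbba => bba => ba => a
  | ccbbab => ccbab => ccab => ccc
  | caaabcbc => cabcbc => cccbc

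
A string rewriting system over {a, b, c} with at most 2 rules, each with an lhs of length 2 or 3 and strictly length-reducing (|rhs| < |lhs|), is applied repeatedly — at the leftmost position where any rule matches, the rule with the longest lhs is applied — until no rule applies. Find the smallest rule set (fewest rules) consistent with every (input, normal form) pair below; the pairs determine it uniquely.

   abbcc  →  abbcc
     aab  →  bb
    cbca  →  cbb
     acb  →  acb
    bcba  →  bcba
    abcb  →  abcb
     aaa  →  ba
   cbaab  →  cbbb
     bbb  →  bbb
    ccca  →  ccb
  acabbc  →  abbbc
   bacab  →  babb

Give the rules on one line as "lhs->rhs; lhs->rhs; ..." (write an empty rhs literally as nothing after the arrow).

aa->b; ca->b

  | abbcc
  | aab => bb
  | cbca => cbb
  | acb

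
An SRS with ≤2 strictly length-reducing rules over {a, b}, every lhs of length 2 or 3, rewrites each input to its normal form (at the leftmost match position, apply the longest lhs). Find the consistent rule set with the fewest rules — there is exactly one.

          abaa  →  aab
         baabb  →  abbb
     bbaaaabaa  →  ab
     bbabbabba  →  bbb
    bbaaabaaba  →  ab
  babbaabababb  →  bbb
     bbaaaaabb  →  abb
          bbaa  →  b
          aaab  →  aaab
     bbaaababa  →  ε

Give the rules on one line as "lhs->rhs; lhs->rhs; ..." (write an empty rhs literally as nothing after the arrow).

  | abaa => aab
  | baabb => abbb
  | bbaaaabaa => babaabaa => baabaa => abbaa => abab => ab
  | bbabbabba => bbbabba => bbbba => bbb

ba->; baa->ab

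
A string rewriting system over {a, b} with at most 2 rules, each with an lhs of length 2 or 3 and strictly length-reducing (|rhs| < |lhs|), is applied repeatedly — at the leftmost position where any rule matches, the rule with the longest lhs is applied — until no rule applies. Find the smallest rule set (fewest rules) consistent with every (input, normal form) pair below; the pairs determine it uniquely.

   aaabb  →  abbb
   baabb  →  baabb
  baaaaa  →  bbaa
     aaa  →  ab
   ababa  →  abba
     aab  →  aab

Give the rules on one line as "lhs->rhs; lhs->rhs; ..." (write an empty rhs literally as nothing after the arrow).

  | aaabb => abbb
  | baabb
  | baaaaa => babaa => bbaa
  | aaa => ab

aaa->ab; bab->bb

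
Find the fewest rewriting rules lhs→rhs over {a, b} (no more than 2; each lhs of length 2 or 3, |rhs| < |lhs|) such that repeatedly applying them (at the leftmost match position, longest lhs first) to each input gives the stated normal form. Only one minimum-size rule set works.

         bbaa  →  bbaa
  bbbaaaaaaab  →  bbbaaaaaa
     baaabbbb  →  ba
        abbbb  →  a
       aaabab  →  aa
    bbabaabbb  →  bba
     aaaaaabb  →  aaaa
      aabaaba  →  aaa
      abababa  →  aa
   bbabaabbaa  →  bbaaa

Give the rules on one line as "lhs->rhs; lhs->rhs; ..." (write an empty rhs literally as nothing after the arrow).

  | bbaa
  | bbbaaaaaaab => bbbaaaaaa
  | baaabbbb => baabbb => babb => bab => ba
  | abbbb => abbb => abb => ab => a

aab->a; ab->a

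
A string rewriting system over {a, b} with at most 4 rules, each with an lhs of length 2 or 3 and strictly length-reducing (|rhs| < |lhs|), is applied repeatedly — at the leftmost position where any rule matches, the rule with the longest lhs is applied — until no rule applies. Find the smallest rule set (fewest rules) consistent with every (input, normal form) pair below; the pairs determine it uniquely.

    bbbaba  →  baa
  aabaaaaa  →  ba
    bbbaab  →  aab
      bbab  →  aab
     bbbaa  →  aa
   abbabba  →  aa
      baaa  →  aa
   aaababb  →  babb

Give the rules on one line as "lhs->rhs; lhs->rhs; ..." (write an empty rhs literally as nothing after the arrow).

aaa->ba; aba->a; bba->aa

  | bbbaba => baaba => baa
  | aabaaaaa => aaaaaa => baaaa => bbaa => aaa => ba
  | bbbaab => baaab => bbab => aab
  | bbab => aab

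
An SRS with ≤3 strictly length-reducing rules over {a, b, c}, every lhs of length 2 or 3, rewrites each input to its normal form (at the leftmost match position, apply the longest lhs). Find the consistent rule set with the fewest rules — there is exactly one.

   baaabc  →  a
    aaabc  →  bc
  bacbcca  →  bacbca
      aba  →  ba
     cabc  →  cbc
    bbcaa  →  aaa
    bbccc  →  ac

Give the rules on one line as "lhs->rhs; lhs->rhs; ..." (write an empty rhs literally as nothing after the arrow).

ab->b; bbc->a; cc->c

  | baaabc => baabc => babc => bbc => a
  | aaabc => aabc => abc => bc
  | bacbcca => bacbca
  | aba => ba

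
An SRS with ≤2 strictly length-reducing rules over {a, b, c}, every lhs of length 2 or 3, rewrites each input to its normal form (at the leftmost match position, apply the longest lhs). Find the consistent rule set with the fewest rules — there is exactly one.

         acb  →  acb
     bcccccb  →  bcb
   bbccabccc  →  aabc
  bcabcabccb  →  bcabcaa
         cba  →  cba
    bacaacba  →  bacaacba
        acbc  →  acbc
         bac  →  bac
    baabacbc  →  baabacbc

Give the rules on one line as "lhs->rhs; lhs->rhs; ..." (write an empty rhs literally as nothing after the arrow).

  | acb
  | bcccccb => bcccb => bcb
  | bbccabccc => accabccc => aabccc => aabc
  | bcabcabccb => bcabcabb => bcabcaa

bb->a; cc->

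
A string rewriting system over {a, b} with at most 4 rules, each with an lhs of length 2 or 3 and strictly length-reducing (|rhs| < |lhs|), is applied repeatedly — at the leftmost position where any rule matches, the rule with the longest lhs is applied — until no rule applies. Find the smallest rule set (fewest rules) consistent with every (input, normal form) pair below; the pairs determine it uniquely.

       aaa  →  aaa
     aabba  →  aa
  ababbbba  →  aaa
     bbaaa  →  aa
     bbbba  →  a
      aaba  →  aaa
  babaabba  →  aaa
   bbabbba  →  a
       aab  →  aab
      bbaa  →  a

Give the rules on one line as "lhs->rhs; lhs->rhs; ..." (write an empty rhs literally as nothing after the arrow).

ba->a; bba->; bbb->

  | aaa
  | aabba => aa
  | ababbbba => aabbbba => aaba => aaa
  | bbaaa => aa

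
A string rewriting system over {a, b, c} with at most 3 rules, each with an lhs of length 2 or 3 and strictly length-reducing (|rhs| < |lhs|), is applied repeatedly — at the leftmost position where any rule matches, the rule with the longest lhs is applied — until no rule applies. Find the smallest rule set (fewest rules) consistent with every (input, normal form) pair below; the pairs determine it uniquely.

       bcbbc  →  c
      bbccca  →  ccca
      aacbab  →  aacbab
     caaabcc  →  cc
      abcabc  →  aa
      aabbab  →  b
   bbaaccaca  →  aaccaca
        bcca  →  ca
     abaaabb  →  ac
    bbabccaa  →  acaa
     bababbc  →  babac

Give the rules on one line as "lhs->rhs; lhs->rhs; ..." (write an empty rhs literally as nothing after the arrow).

  | bcbbc => bbc => c
  | bbccca => ccca
  | aacbab
  | caaabcc => cbcbcc => cbcc => cc

aaa->bc; bb->; bc->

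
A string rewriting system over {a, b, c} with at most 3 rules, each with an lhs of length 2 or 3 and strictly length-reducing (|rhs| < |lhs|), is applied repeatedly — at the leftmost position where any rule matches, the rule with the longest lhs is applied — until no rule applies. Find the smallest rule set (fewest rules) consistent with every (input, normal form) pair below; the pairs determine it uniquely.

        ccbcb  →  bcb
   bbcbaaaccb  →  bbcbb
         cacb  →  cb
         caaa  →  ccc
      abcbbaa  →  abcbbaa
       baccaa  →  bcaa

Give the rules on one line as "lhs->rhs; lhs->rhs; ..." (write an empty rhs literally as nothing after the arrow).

  | ccbcb => bcb
  | bbcbaaaccb => bbcbccccb => bbcbccb => bbcbb
  | cacb => cb
  | caaa => ccc

aaa->cc; ac->; ccb->b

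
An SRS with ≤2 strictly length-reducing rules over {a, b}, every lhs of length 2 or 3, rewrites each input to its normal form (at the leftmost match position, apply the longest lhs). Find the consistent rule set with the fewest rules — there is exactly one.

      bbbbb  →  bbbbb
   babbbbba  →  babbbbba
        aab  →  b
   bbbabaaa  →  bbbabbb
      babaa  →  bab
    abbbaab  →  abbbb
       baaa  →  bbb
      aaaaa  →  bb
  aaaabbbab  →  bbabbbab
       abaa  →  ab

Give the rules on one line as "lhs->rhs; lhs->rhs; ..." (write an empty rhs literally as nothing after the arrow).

  | bbbbb
  | babbbbba
  | aab => b
  | bbbabaaa => bbbabbb

aa->; aaa->bb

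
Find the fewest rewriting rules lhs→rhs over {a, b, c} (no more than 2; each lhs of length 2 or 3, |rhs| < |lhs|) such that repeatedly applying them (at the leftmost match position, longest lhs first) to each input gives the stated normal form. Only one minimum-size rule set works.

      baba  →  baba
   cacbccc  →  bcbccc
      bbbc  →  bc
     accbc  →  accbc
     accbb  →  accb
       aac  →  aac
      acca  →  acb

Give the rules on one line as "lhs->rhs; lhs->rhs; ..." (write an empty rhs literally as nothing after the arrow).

bb->b; ca->b

  | baba
  | cacbccc => bcbccc
  | bbbc => bbc => bc
  | accbc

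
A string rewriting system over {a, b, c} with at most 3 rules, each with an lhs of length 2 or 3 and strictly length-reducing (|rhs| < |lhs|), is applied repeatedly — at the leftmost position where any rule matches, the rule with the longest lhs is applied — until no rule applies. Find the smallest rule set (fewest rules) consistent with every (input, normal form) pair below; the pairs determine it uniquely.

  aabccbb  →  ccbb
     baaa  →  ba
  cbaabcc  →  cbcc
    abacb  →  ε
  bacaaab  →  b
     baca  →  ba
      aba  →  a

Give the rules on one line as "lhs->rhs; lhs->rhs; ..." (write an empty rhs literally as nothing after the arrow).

aa->a; ab->; ac->a

  | aabccbb => abccbb => ccbb
  | baaa => baa => ba
  | cbaabcc => cbabcc => cbcc
  | abacb => acb => ab => ε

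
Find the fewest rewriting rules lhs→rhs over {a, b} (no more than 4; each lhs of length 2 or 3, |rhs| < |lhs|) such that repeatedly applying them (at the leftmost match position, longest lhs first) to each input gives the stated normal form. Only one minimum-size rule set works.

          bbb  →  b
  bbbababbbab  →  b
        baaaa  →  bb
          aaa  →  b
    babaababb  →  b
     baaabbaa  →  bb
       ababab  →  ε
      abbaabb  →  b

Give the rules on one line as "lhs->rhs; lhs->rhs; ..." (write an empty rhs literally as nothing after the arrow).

  | bbb => b
  | bbbababbbab => bababbbab => babbbab => bbbab => bab => b
  | baaaa => bba => bb
  | aaa => b

aaa->b; ab->; bba->bb; bbb->b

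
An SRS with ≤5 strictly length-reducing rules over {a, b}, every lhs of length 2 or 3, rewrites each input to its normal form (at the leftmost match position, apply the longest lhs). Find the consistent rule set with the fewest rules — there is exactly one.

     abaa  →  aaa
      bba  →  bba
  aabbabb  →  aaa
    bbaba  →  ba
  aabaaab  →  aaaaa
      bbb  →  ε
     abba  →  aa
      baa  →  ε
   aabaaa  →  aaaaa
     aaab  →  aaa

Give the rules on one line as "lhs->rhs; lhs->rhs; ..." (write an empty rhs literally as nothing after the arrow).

  | abaa => aaa
  | bba
  | aabbabb => aababb => aaabb => aaab => aaa
  | bbaba => ba

ab->a; baa->; bab->; bbb->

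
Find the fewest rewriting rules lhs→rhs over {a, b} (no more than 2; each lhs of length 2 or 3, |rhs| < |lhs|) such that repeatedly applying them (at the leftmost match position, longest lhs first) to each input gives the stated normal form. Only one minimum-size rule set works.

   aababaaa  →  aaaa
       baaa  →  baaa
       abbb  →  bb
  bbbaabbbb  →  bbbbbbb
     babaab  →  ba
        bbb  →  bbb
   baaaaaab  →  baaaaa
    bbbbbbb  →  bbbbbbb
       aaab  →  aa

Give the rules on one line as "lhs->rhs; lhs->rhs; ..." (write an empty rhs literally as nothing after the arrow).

  | aababaaa => aabaaa => aaaa
  | baaa
  | abbb => bb
  | bbbaabbbb => bbbabbbb => bbbbbbb

ab->; bba->bb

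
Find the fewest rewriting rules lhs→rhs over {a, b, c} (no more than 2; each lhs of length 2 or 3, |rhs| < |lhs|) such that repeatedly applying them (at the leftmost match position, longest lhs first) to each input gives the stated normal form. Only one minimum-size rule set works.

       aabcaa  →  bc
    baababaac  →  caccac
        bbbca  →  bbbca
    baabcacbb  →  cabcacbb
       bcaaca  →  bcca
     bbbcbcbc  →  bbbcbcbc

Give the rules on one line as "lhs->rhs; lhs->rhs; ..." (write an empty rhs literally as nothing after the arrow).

  | aabcaa => bcaa => bc
  | baababaac => cababaac => cacbaac => caccac
  | bbbca
  | baabcacbb => cabcacbb

aa->; ba->c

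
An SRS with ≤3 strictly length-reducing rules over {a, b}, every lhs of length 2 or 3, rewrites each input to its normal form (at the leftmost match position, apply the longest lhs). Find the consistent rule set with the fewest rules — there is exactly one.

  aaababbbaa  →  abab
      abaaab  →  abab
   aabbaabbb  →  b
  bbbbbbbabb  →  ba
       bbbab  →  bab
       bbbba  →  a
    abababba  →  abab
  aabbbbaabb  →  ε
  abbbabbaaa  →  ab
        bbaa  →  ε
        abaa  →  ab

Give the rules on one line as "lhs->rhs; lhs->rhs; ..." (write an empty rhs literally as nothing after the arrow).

aa->; bb->

  | aaababbbaa => ababbbaa => ababaa => abab
  | abaaab => abab
  | aabbaabbb => bbaabbb => aabbb => bbb => b
  | bbbbbbbabb => bbbbbabb => bbbabb => babb => ba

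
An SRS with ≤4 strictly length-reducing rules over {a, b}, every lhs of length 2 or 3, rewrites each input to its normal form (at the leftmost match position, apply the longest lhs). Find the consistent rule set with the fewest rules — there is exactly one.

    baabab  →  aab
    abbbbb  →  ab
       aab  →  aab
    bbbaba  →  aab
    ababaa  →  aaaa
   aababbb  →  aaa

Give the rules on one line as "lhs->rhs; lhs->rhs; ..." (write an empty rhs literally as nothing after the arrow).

abb->a; ba->b; bab->a; bbb->a

  | baabab => babab => aab
  | abbbbb => abbb => ab
  | aab
  | bbbaba => aaba => aab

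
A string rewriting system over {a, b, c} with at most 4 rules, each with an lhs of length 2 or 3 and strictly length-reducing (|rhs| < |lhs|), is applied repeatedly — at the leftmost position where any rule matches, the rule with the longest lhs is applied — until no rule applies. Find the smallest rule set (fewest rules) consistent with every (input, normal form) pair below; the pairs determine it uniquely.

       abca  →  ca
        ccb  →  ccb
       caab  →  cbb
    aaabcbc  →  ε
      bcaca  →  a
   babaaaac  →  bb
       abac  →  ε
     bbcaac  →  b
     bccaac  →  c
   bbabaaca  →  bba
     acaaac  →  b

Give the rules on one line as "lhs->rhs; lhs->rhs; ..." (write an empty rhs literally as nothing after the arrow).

aa->b; ab->; ac->; bc->

  | abca => ca
  | ccb
  | caab => cbb
  | aaabcbc => babcbc => bcbc => bc => ε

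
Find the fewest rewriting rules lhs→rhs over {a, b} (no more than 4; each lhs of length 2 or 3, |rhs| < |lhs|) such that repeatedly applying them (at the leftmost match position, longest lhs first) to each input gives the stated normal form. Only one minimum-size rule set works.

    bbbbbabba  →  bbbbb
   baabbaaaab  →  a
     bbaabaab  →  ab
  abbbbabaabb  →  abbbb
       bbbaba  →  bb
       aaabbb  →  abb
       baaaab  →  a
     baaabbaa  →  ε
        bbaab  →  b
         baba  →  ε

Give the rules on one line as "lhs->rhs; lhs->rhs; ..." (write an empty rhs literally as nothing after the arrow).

  | bbbbbabba => bbbbbba => bbbbb
  | baabbaaaab => abbaaaab => abaaab => aaab => aab => a
  | bbaabaab => babaab => baab => ab
  | abbbbabaabb => abbbbaabb => abbbabb => abbbb

aa->; aaa->aa; aab->a; ba->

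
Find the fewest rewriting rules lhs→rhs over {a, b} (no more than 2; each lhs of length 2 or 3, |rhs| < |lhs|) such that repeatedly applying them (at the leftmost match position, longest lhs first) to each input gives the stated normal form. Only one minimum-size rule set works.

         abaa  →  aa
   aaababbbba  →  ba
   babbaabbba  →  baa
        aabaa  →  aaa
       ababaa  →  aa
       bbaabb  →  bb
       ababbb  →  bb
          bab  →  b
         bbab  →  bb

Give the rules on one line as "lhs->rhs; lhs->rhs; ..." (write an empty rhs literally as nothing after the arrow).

ab->; bbb->ba

  | abaa => aa
  | aaababbbba => aaabbbba => aabbba => abba => ba
  | babbaabbba => bbaabbba => bbabba => bbba => baa
  | aabaa => aaa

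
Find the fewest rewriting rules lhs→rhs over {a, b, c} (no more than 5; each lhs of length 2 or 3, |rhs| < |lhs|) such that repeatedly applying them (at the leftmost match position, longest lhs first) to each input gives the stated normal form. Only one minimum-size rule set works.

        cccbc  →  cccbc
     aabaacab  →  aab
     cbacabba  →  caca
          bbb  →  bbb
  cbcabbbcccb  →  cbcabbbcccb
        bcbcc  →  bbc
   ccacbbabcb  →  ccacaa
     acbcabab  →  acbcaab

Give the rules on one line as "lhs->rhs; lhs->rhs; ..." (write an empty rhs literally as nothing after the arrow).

  | cccbc
  | aabaacab => aaaacab => aabbab => aab
  | cbacabba => cacabba => caca
  | bbb

aac->bb; ba->a; bba->; bcb->aa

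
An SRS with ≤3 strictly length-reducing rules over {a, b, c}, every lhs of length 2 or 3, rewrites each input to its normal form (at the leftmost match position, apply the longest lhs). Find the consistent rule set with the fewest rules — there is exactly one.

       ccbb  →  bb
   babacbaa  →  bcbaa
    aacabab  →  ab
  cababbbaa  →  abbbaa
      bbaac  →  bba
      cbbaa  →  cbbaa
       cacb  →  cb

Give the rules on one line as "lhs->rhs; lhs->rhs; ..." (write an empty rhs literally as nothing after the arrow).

aba->ca; ac->; cc->

  | ccbb => bb
  | babacbaa => bcacbaa => bcbaa
  | aacabab => aabab => acab => ab
  | cababbbaa => ccabbbaa => abbbaa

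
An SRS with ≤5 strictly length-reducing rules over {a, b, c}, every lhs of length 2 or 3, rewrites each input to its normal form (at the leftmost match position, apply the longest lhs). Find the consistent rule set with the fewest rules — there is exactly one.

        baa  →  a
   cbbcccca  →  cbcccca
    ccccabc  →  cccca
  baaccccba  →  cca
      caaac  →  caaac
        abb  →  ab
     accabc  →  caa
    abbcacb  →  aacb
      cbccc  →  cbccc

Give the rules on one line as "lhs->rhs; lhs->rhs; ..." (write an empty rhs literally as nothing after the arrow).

  | baa => a
  | cbbcccca => cbcccca
  | ccccabc => cccca
  | baaccccba => accccba => caccba => ccaba => cca

abc->a; acc->ca; ba->; bb->b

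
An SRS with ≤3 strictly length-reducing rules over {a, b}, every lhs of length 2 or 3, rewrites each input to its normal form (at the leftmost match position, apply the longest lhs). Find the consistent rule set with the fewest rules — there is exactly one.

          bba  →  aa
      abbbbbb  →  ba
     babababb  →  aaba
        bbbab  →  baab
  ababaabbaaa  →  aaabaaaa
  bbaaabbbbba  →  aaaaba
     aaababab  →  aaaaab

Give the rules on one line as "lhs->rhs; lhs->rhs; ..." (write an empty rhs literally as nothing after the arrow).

  | bba => aa
  | abbbbbb => babbbb => abbbb => babb => abb => ba
  | babababb => abababb => aababb => aaabb => aaba
  | bbbab => baab

abb->ba; bab->ab; bba->aa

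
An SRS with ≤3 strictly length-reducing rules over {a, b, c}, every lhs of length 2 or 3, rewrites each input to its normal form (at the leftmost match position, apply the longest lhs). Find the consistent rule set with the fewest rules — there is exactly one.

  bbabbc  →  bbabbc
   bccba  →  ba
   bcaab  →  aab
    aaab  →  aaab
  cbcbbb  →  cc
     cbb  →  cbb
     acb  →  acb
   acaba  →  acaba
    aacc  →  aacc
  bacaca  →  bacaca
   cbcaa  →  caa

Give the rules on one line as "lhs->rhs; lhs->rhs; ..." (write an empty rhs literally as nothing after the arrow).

  | bbabbc
  | bccba => ba
  | bcaab => aab
  | aaab

bbb->cc; bca->a; bcc->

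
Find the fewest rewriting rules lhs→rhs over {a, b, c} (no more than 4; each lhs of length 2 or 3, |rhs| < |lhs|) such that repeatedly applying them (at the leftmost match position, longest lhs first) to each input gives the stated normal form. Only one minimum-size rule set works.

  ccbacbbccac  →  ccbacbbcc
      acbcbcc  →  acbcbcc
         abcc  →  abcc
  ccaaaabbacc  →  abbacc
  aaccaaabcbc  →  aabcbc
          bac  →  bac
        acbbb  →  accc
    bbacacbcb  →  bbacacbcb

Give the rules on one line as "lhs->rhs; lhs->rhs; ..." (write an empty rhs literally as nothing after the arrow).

  | ccbacbbccac => ccbacbbcc
  | acbcbcc
  | abcc
  | ccaaaabbacc => caaabbacc => abbacc

bbb->cc; caa->; cca->c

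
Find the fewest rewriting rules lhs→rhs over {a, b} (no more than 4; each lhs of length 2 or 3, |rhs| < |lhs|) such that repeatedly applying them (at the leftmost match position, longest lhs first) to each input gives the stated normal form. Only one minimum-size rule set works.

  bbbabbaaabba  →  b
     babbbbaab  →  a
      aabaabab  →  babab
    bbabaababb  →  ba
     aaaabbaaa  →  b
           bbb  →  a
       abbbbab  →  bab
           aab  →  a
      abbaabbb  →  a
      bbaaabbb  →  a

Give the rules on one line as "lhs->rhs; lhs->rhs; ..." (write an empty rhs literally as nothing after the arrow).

  | bbbabbaaabba => bbabbaaabba => aabbaaabba => bbbaaabba => bbaaabba => aaaabba => baabba => aabba => bbba => bba => aa => b
  | babbbbaab => babbbaab => babbaab => baaaab => aaaab => baab => aab => bb => a
  | aabaabab => bbaabab => aaabab => babab
  | bbabaababb => aabaababb => bbaababb => aaababb => bababb => babaa => baaa => aaa => ba

aa->b; baa->aa; bb->a; bbb->bb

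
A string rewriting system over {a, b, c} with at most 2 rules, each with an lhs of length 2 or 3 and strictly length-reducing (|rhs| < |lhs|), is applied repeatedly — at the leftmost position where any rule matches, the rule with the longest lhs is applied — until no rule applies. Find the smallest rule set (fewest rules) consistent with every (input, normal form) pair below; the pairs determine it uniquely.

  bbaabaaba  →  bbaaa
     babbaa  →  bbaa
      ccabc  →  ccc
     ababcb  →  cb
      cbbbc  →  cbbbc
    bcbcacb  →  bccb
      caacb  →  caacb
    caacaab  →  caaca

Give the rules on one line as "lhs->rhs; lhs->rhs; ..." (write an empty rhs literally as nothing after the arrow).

ab->; bca->

  | bbaabaaba => bbaaaba => bbaaa
  | babbaa => bbaa
  | ccabc => ccc
  | ababcb => abcb => cb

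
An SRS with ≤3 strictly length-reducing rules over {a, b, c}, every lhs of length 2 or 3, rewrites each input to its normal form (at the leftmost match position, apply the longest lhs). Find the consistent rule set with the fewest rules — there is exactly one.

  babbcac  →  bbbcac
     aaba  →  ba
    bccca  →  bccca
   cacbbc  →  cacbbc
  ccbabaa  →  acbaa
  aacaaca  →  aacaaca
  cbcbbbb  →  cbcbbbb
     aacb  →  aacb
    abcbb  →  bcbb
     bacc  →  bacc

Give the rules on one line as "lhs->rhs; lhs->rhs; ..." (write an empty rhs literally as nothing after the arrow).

ab->b; ccb->ac

  | babbcac => bbbcac
  | aaba => aba => ba
  | bccca
  | cacbbc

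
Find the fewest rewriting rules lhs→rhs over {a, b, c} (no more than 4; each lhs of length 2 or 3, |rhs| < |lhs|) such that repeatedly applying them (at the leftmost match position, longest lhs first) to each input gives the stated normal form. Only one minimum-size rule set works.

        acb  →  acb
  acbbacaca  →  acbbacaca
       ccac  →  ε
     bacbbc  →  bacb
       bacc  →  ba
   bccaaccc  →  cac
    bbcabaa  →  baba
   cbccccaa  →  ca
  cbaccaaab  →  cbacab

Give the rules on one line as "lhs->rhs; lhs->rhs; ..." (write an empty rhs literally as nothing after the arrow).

aa->a; bc->; cc->; cca->c

  | acb
  | acbbacaca
  | ccac => cc => ε
  | bacbbc => bacb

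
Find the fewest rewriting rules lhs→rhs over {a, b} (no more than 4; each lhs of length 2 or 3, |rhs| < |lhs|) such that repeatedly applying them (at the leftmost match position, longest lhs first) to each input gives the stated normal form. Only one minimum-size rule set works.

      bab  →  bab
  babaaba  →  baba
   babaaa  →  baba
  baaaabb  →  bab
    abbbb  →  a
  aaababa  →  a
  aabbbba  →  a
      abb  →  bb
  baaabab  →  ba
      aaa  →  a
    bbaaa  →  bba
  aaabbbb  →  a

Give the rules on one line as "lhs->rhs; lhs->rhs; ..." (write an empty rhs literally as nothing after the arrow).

aa->a; aab->a; abb->bb; bbb->aa

  | bab
  | babaaba => babaa => baba
  | babaaa => babaa => baba
  | baaaabb => baaabb => baabb => bab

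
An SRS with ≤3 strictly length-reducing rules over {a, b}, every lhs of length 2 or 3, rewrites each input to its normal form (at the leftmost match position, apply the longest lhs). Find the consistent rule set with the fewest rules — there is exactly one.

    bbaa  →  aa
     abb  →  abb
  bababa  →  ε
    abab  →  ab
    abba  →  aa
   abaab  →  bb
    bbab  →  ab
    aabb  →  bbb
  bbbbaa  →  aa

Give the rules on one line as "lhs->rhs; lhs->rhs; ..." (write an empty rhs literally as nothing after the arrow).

  | bbaa => aa
  | abb
  | bababa => baba => ba => ε
  | abab => ab

aab->bb; ba->; bba->a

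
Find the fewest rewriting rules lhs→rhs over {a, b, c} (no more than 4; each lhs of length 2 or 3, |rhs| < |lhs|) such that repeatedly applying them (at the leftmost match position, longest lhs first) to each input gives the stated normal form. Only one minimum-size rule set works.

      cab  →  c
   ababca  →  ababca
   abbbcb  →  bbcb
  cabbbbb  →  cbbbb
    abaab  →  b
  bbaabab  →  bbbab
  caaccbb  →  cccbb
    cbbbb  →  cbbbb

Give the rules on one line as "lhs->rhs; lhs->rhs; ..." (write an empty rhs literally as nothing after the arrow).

aa->; abb->b; cab->c

  | cab => c
  | ababca
  | abbbcb => bbcb
  | cabbbbb => cbbbb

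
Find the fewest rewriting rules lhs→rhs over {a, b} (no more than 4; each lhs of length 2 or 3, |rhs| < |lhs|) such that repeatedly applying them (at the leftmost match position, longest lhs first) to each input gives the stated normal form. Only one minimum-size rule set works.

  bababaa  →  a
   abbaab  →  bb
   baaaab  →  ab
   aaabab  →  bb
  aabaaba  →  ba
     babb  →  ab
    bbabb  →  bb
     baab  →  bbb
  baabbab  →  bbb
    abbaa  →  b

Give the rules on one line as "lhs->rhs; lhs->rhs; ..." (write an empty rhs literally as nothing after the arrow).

  | bababaa => aabaa => bbaa => a
  | abbaab => aab => bb
  | baaaab => bbaab => ab
  | aaabab => babab => aab => bb

aa->b; aba->ba; bab->a; bba->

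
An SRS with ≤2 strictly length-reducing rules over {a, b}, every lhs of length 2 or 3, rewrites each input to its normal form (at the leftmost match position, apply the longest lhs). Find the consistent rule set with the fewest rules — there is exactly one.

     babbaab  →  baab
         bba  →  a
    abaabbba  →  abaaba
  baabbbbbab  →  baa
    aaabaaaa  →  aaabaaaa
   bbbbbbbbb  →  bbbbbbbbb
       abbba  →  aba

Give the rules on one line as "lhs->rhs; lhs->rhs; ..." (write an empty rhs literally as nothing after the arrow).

bab->; bba->a

  | babbaab => baab
  | bba => a
  | abaabbba => abaaba
  | baabbbbbab => baabbbab => baabab => baa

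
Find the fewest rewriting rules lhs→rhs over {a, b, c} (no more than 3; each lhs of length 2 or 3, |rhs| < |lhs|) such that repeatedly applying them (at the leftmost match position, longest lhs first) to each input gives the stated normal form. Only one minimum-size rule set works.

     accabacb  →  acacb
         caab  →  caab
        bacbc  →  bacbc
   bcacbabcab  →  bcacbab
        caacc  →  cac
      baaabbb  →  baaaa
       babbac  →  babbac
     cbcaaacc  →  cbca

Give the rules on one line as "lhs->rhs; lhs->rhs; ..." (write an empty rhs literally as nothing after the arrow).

  | accabacb => acacb
  | caab
  | bacbc
  | bcacbabcab => bcacbab

aac->a; bbb->a; cab->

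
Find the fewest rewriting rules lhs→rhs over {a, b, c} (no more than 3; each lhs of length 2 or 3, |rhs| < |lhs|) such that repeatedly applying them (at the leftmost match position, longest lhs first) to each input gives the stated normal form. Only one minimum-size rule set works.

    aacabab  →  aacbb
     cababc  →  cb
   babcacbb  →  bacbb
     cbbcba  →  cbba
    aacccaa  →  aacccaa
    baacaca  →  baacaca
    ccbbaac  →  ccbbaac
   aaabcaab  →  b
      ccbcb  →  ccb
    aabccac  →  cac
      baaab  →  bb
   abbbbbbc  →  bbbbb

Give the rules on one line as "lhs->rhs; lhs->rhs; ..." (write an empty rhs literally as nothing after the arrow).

  | aacabab => aacbab => aacbb
  | cababc => cbabc => cbbc => cb
  | babcacbb => bbcacbb => bacbb
  | cbbcba => cbba

ab->b; bc->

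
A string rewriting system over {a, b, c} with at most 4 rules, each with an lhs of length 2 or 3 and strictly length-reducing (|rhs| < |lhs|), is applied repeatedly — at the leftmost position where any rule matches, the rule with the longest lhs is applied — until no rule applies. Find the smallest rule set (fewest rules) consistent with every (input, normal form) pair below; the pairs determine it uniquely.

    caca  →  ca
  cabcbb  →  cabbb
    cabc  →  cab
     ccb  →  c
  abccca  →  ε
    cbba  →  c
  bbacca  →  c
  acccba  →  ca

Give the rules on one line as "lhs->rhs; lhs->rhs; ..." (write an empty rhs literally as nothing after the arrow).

  | caca => ca
  | cabcbb => cabbb
  | cabc => cab
  | ccb => c

ac->; ba->c; bc->b; cb->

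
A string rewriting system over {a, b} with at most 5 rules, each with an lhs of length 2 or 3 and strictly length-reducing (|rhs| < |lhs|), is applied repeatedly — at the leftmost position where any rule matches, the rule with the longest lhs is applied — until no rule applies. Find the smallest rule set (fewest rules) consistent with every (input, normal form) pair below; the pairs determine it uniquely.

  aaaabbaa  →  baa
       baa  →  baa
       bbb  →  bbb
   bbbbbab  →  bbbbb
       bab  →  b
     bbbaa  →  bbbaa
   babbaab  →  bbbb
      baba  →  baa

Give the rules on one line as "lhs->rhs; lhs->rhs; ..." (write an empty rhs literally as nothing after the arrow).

aaa->; aab->bb; ab->; aba->aa

  | aaaabbaa => abbaa => baa
  | baa
  | bbb
  | bbbbbab => bbbbb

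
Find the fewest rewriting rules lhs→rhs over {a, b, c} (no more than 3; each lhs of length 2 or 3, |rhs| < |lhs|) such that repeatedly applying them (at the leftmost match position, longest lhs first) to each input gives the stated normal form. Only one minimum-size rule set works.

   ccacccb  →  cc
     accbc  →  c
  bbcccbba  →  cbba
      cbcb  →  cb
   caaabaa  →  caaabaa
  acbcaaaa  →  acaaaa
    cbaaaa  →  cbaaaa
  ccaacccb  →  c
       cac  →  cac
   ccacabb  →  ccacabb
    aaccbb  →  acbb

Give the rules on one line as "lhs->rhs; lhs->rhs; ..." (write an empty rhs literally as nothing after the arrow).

  | ccacccb => ccccb => cc
  | accbc => cbc => c
  | bbcccbba => bccbba => cbba
  | cbcb => cb

acc->c; bc->; ccb->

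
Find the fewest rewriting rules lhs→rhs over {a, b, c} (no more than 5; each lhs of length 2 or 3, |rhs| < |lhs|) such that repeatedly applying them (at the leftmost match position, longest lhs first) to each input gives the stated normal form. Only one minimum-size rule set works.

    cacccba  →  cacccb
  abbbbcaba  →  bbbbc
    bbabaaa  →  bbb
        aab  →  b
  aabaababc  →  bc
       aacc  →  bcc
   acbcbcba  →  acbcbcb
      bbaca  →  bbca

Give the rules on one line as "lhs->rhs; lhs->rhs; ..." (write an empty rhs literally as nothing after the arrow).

  | cacccba => cacccb
  | abbbbcaba => bbbbcaba => bbbbc
  | bbabaaa => bbbaaa => bbbaa => bbba => bbb
  | aab => ab => b

aac->bc; ab->b; aba->; ba->b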